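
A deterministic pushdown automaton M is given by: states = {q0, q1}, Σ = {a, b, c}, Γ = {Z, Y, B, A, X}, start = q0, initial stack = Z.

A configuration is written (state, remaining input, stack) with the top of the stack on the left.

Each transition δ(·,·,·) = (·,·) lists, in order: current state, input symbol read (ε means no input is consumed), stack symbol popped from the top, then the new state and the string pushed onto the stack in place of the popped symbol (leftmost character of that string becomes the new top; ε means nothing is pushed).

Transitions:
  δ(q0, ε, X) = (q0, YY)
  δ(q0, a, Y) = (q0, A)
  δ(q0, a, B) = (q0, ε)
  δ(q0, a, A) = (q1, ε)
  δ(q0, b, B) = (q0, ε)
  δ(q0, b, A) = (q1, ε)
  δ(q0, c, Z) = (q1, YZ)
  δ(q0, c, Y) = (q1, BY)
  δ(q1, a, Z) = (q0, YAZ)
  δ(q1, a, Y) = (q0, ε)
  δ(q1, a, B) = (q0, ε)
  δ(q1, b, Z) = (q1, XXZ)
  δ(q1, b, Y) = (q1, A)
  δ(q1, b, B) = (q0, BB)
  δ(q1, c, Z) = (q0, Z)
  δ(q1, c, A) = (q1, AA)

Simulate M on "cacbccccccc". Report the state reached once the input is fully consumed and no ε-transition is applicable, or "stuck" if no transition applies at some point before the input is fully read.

q1

(q0, cacbccccccc, Z) ⊢ (q1, acbccccccc, YZ) ⊢ (q0, cbccccccc, Z) ⊢ (q1, bccccccc, YZ) ⊢ (q1, ccccccc, AZ) ⊢ (q1, cccccc, AAZ) ⊢ (q1, ccccc, AAAZ) ⊢ (q1, cccc, AAAAZ) ⊢ (q1, ccc, AAAAAZ) ⊢ (q1, cc, AAAAAAZ) ⊢ (q1, c, AAAAAAAZ) ⊢ (q1, ε, AAAAAAAAZ)
All input consumed; M is in state q1.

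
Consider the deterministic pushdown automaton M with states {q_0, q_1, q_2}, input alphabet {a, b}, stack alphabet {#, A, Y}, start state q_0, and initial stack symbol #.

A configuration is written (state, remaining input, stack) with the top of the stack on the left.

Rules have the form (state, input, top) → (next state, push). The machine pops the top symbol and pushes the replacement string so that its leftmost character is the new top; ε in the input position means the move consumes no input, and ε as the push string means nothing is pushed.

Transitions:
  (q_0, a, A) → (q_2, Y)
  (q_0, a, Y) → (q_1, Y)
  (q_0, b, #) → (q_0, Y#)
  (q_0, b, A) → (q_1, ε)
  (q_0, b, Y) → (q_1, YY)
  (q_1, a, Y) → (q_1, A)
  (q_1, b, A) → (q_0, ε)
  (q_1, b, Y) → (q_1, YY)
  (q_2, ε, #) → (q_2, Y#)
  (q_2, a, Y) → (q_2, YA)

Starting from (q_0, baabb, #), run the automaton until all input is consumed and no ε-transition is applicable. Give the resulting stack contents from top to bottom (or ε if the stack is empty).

Y#

(q_0, baabb, #)
  read b, top #: go to q_0, push Y# → (q_0, aabb, Y#)
  read a, top Y: go to q_1, push Y → (q_1, abb, Y#)
  read a, top Y: go to q_1, push A → (q_1, bb, A#)
  read b, top A: go to q_0, push ε → (q_0, b, #)
  read b, top #: go to q_0, push Y# → (q_0, ε, Y#)
All input consumed in state q_0 with stack Y#.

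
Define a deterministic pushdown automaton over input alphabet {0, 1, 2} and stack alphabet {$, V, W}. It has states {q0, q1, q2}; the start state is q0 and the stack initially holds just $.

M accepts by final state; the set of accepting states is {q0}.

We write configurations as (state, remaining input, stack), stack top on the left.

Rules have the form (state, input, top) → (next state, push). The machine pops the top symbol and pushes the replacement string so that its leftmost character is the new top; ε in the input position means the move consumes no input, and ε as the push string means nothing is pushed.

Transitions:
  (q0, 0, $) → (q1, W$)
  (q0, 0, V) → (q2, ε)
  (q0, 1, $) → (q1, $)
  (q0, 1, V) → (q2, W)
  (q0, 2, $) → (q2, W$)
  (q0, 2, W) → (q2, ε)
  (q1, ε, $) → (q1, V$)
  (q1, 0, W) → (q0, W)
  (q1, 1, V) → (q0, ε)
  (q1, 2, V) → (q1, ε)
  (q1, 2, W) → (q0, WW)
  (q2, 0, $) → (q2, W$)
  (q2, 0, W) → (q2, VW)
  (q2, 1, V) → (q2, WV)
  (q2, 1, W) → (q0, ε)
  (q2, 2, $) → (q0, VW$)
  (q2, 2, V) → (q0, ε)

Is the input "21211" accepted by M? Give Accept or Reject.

Reject

(q0, 21211, $) ⊢ (q2, 1211, W$) ⊢ (q0, 211, $) ⊢ (q2, 11, W$) ⊢ (q0, 1, $) ⊢ (q1, ε, $) ⊢ (q1, ε, V$)
All input consumed; state q1 ∉ F and no further ε-move applies.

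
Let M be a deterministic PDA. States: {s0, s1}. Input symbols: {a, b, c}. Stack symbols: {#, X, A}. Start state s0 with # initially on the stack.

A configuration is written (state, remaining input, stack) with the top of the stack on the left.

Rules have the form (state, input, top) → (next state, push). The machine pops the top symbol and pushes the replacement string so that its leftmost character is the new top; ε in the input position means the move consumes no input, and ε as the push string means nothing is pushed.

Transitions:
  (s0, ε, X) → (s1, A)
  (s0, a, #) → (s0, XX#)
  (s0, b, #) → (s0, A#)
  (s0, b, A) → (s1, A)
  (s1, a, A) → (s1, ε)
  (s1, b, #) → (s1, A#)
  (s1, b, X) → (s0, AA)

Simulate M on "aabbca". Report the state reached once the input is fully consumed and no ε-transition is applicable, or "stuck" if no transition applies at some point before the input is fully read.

stuck

(s0, aabbca, #) ⊢ (s0, abbca, XX#) ⊢ (s1, abbca, AX#) ⊢ (s1, bbca, X#) ⊢ (s0, bca, AA#) ⊢ (s1, ca, AA#)
No transition for (s1, c, top A); M blocks with input ca remaining.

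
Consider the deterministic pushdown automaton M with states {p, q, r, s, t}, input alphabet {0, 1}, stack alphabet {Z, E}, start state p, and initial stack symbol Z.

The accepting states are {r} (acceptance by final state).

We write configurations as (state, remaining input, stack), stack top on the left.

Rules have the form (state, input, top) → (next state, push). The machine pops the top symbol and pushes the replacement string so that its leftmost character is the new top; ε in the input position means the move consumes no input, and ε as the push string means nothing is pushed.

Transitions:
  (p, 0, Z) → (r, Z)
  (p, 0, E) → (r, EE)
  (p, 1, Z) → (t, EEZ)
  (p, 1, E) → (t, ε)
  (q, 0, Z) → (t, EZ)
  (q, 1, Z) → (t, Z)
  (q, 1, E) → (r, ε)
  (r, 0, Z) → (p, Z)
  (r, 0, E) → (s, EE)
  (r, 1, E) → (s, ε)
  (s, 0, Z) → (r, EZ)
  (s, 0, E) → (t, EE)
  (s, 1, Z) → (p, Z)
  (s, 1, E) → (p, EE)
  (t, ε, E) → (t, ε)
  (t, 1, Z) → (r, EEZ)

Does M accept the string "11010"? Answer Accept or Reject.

Accept

(p, 11010, Z)
  read 1, top Z: go to t, push EEZ → (t, 1010, EEZ)
  ε-move, top E: go to t, push ε → (t, 1010, EZ)
  ε-move, top E: go to t, push ε → (t, 1010, Z)
  read 1, top Z: go to r, push EEZ → (r, 010, EEZ)
  read 0, top E: go to s, push EE → (s, 10, EEEZ)
  read 1, top E: go to p, push EE → (p, 0, EEEEZ)
  read 0, top E: go to r, push EE → (r, ε, EEEEEZ)
All input consumed; state r ∈ F.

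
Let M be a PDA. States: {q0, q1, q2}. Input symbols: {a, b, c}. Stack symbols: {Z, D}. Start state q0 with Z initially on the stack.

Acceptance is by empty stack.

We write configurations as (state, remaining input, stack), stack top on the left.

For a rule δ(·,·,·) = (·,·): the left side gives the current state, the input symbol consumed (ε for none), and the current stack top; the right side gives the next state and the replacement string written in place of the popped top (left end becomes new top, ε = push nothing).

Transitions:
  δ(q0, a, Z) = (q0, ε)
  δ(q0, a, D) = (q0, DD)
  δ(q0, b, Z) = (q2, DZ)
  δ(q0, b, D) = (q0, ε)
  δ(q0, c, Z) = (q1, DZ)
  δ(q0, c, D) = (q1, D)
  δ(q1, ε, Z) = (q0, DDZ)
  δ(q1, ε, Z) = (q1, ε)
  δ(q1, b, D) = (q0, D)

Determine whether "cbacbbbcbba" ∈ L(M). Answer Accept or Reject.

One accepting computation: (q0, cbacbbbcbba, Z) ⊢ (q1, bacbbbcbba, DZ) ⊢ (q0, acbbbcbba, DZ) ⊢ (q0, cbbbcbba, DDZ) ⊢ (q1, bbbcbba, DDZ) ⊢ (q0, bbcbba, DDZ) ⊢ (q0, bcbba, DZ) ⊢ (q0, cbba, Z) ⊢ (q1, bba, DZ) ⊢ (q0, ba, DZ) ⊢ (q0, a, Z) ⊢ (q0, ε, ε)
All input consumed and the stack is empty.

Accept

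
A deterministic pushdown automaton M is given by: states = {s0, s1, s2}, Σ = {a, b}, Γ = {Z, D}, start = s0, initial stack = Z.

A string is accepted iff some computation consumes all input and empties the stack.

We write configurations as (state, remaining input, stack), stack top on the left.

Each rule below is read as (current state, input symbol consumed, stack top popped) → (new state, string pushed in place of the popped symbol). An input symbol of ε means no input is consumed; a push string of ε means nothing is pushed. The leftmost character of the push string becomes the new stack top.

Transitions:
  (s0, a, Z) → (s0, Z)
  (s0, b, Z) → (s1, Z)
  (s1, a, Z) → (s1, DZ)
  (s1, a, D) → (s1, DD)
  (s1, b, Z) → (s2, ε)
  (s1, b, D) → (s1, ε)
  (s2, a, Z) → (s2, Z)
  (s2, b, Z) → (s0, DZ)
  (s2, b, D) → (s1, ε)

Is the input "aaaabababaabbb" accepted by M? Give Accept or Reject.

(s0, aaaabababaabbb, Z)
  read a, top Z: go to s0, push Z → (s0, aaabababaabbb, Z)
  read a, top Z: go to s0, push Z → (s0, aabababaabbb, Z)
  read a, top Z: go to s0, push Z → (s0, abababaabbb, Z)
  read a, top Z: go to s0, push Z → (s0, bababaabbb, Z)
  read b, top Z: go to s1, push Z → (s1, ababaabbb, Z)
  read a, top Z: go to s1, push DZ → (s1, babaabbb, DZ)
  read b, top D: go to s1, push ε → (s1, abaabbb, Z)
  read a, top Z: go to s1, push DZ → (s1, baabbb, DZ)
  read b, top D: go to s1, push ε → (s1, aabbb, Z)
  read a, top Z: go to s1, push DZ → (s1, abbb, DZ)
  read a, top D: go to s1, push DD → (s1, bbb, DDZ)
  read b, top D: go to s1, push ε → (s1, bb, DZ)
  read b, top D: go to s1, push ε → (s1, b, Z)
  read b, top Z: go to s2, push ε → (s2, ε, ε)
All input consumed and the stack is empty.

Accept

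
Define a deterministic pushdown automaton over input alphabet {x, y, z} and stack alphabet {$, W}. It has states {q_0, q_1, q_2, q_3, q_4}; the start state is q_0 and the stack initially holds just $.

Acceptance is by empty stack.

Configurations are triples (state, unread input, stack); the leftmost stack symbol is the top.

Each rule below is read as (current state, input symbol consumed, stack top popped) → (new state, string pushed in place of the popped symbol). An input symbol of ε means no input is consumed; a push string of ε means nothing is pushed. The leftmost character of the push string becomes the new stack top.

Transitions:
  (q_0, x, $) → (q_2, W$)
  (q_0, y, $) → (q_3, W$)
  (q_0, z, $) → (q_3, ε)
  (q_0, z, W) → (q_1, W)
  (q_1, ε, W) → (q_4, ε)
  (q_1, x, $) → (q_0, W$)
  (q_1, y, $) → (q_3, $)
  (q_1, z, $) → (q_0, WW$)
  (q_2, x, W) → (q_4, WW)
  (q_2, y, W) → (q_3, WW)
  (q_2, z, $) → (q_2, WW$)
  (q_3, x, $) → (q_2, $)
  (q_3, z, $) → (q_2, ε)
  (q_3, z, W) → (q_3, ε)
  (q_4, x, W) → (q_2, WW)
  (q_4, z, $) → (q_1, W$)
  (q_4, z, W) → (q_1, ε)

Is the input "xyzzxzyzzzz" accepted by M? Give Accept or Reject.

(q_0, xyzzxzyzzzz, $) ⊢ (q_2, yzzxzyzzzz, W$) ⊢ (q_3, zzxzyzzzz, WW$) ⊢ (q_3, zxzyzzzz, W$) ⊢ (q_3, xzyzzzz, $) ⊢ (q_2, zyzzzz, $) ⊢ (q_2, yzzzz, WW$) ⊢ (q_3, zzzz, WWW$) ⊢ (q_3, zzz, WW$) ⊢ (q_3, zz, W$) ⊢ (q_3, z, $) ⊢ (q_2, ε, ε)
All input consumed and the stack is empty.

Accept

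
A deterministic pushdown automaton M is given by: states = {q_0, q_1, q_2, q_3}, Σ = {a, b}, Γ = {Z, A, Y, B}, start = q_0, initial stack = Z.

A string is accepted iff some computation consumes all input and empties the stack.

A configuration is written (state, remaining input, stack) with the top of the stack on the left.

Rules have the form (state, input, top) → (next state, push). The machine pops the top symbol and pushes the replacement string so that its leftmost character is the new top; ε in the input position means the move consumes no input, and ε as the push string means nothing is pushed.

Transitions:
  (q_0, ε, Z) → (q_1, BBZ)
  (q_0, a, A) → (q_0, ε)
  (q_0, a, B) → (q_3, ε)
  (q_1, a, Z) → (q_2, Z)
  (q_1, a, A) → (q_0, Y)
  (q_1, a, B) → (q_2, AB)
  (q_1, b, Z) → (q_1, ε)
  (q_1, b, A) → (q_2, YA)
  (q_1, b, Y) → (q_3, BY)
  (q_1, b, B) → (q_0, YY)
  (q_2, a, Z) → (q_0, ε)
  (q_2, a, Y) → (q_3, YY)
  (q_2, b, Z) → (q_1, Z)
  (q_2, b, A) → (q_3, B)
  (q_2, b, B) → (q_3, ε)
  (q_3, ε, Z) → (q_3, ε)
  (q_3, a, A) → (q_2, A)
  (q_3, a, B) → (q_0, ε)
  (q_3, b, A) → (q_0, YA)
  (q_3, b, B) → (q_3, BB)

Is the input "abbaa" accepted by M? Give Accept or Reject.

Reject

(q_0, abbaa, Z)
  ε-move, top Z: go to q_1, push BBZ → (q_1, abbaa, BBZ)
  read a, top B: go to q_2, push AB → (q_2, bbaa, ABBZ)
  read b, top A: go to q_3, push B → (q_3, baa, BBBZ)
  read b, top B: go to q_3, push BB → (q_3, aa, BBBBZ)
  read a, top B: go to q_0, push ε → (q_0, a, BBBZ)
  read a, top B: go to q_3, push ε → (q_3, ε, BBZ)
All input consumed; stack is BBZ, not empty, and no further ε-move applies.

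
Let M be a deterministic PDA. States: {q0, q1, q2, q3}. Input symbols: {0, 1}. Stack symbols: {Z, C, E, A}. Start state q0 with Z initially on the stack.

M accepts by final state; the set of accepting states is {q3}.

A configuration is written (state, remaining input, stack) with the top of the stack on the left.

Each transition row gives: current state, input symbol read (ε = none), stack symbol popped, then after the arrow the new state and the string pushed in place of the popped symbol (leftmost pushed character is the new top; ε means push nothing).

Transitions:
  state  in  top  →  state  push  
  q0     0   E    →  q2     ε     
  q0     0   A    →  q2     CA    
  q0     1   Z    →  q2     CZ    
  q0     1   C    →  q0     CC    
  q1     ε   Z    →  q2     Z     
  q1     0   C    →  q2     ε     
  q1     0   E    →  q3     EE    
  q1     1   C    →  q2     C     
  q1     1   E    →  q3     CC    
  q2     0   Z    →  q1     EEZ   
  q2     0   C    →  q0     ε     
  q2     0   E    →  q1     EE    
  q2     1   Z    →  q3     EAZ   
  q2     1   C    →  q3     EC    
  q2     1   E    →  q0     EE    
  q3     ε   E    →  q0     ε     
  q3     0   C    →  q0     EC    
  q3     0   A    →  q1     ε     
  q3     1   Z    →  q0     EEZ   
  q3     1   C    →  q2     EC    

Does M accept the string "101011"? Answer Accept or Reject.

Accept

(q0, 101011, Z) ⊢ (q2, 01011, CZ) ⊢ (q0, 1011, Z) ⊢ (q2, 011, CZ) ⊢ (q0, 11, Z) ⊢ (q2, 1, CZ) ⊢ (q3, ε, ECZ)
All input consumed; state q3 ∈ F.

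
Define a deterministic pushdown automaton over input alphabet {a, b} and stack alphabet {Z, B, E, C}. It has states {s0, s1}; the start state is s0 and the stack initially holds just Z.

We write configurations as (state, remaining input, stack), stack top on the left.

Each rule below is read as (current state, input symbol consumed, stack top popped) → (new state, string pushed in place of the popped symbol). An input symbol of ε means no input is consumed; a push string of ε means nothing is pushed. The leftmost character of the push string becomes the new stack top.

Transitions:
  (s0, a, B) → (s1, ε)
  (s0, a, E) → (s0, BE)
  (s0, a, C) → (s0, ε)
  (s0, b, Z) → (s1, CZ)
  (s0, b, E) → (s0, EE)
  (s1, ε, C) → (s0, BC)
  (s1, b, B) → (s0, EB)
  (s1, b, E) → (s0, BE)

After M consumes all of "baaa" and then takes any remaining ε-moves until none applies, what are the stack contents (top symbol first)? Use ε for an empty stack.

(s0, baaa, Z)
  read b, top Z: go to s1, push CZ → (s1, aaa, CZ)
  ε-move, top C: go to s0, push BC → (s0, aaa, BCZ)
  read a, top B: go to s1, push ε → (s1, aa, CZ)
  ε-move, top C: go to s0, push BC → (s0, aa, BCZ)
  read a, top B: go to s1, push ε → (s1, a, CZ)
  ε-move, top C: go to s0, push BC → (s0, a, BCZ)
  read a, top B: go to s1, push ε → (s1, ε, CZ)
  ε-move, top C: go to s0, push BC → (s0, ε, BCZ)
All input consumed in state s0 with stack BCZ.

BCZ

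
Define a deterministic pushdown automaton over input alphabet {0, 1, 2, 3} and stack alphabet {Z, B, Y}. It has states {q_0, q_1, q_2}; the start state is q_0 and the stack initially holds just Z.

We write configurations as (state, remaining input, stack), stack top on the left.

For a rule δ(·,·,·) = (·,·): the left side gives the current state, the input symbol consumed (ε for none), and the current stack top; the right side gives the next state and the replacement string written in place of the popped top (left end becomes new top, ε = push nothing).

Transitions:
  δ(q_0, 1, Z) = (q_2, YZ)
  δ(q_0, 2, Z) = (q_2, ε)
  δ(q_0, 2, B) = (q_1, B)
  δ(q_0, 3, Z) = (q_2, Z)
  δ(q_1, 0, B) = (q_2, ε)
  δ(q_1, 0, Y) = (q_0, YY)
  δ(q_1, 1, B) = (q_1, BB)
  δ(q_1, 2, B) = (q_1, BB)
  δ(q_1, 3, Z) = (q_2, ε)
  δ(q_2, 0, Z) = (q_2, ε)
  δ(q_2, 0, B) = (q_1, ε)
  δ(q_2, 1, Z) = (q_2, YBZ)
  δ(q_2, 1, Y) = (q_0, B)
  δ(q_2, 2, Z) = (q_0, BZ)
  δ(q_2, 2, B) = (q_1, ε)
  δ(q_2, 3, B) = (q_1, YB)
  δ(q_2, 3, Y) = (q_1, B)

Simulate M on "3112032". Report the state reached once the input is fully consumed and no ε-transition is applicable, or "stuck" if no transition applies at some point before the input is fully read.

(q_0, 3112032, Z)
  read 3, top Z: go to q_2, push Z → (q_2, 112032, Z)
  read 1, top Z: go to q_2, push YBZ → (q_2, 12032, YBZ)
  read 1, top Y: go to q_0, push B → (q_0, 2032, BBZ)
  read 2, top B: go to q_1, push B → (q_1, 032, BBZ)
  read 0, top B: go to q_2, push ε → (q_2, 32, BZ)
  read 3, top B: go to q_1, push YB → (q_1, 2, YBZ)
No transition for (q_1, 2, top Y); M blocks with input 2 remaining.

stuck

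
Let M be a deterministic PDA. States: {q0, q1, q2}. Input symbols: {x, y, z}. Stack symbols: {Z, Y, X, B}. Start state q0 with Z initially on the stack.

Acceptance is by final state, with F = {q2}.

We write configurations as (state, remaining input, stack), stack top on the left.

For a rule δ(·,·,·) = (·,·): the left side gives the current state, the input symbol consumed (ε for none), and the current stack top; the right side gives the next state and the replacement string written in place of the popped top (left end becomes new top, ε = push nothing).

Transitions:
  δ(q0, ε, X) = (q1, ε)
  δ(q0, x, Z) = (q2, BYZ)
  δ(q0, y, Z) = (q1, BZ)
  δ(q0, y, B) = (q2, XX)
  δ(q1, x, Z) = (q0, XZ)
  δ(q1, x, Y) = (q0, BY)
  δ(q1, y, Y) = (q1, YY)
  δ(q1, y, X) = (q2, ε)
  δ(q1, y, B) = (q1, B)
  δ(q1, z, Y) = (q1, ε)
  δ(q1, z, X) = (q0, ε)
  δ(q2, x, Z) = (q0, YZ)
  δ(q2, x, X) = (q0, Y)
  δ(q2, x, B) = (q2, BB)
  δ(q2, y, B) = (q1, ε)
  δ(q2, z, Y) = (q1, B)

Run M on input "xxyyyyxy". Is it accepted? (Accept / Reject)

(q0, xxyyyyxy, Z)
  read x, top Z: go to q2, push BYZ → (q2, xyyyyxy, BYZ)
  read x, top B: go to q2, push BB → (q2, yyyyxy, BBYZ)
  read y, top B: go to q1, push ε → (q1, yyyxy, BYZ)
  read y, top B: go to q1, push B → (q1, yyxy, BYZ)
  read y, top B: go to q1, push B → (q1, yxy, BYZ)
  read y, top B: go to q1, push B → (q1, xy, BYZ)
No transition applies at (q1, xy, BYZ); input not fully consumed.

Reject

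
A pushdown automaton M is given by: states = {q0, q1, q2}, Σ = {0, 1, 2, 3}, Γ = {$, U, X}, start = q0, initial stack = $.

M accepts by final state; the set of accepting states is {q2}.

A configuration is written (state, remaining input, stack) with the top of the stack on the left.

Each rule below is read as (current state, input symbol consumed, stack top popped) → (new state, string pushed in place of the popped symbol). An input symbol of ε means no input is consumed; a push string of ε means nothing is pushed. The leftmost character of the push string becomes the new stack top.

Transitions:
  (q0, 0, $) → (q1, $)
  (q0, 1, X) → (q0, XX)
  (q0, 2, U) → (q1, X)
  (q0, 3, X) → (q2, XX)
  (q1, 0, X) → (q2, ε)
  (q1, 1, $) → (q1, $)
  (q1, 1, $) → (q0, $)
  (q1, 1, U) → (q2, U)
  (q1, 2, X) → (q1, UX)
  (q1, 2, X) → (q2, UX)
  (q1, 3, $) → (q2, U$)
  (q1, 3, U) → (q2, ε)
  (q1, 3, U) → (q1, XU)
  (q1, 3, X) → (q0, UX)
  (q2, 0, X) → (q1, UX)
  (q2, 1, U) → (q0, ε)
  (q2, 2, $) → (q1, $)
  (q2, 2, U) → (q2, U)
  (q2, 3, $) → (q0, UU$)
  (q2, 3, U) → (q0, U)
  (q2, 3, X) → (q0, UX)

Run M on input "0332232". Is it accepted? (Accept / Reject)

One accepting computation: (q0, 0332232, $) ⊢ (q1, 332232, $) ⊢ (q2, 32232, U$) ⊢ (q0, 2232, U$) ⊢ (q1, 232, X$) ⊢ (q1, 32, UX$) ⊢ (q1, 2, XUX$) ⊢ (q2, ε, UXUX$)
All input consumed and state q2 ∈ F.

Accept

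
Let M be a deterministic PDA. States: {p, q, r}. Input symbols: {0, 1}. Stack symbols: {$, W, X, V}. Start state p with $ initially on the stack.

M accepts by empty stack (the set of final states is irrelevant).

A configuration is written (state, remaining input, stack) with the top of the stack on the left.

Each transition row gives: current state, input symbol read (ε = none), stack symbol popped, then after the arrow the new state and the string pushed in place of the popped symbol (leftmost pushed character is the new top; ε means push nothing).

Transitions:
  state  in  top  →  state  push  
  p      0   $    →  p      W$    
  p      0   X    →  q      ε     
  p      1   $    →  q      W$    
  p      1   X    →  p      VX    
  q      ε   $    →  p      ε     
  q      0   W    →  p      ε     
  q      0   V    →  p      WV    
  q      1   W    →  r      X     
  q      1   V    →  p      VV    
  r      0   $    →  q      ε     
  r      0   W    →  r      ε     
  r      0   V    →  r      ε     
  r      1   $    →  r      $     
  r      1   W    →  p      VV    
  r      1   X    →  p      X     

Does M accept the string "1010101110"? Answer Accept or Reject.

(p, 1010101110, $)
  read 1, top $: go to q, push W$ → (q, 010101110, W$)
  read 0, top W: go to p, push ε → (p, 10101110, $)
  read 1, top $: go to q, push W$ → (q, 0101110, W$)
  read 0, top W: go to p, push ε → (p, 101110, $)
  read 1, top $: go to q, push W$ → (q, 01110, W$)
  read 0, top W: go to p, push ε → (p, 1110, $)
  read 1, top $: go to q, push W$ → (q, 110, W$)
  read 1, top W: go to r, push X → (r, 10, X$)
  read 1, top X: go to p, push X → (p, 0, X$)
  read 0, top X: go to q, push ε → (q, ε, $)
  ε-move, top $: go to p, push ε → (p, ε, ε)
All input consumed and the stack is empty.

Accept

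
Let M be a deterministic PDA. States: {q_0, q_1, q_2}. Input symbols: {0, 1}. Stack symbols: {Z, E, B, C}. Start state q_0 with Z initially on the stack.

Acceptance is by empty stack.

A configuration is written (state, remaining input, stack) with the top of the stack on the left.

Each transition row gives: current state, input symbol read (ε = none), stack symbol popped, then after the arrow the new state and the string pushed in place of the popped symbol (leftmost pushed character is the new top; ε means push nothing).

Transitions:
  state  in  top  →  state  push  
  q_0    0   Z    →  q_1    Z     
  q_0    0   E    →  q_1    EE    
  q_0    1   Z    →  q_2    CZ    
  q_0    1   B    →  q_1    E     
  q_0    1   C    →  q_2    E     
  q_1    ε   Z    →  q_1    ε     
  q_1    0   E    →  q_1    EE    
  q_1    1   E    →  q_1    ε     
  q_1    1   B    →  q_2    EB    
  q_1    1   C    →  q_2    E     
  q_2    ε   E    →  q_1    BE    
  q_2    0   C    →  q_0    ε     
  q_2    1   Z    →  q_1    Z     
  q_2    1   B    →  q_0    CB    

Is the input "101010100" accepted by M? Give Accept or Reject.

(q_0, 101010100, Z) ⊢ (q_2, 01010100, CZ) ⊢ (q_0, 1010100, Z) ⊢ (q_2, 010100, CZ) ⊢ (q_0, 10100, Z) ⊢ (q_2, 0100, CZ) ⊢ (q_0, 100, Z) ⊢ (q_2, 00, CZ) ⊢ (q_0, 0, Z) ⊢ (q_1, ε, Z) ⊢ (q_1, ε, ε)
All input consumed and the stack is empty.

Accept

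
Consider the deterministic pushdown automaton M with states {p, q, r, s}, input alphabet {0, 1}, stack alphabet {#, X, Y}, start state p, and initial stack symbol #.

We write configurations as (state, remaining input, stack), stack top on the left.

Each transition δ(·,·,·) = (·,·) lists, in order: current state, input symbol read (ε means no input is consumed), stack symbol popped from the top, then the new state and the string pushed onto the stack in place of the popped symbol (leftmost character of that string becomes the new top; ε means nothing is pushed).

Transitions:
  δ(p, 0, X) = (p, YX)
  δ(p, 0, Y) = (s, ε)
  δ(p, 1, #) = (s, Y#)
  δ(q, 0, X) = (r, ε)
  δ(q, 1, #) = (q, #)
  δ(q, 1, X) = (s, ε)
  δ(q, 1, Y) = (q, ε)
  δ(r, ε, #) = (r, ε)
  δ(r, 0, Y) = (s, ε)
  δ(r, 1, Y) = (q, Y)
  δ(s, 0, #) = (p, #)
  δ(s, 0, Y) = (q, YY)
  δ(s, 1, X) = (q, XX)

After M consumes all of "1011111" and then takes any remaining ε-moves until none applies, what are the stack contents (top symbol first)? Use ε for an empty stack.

#

(p, 1011111, #)
  read 1, top #: go to s, push Y# → (s, 011111, Y#)
  read 0, top Y: go to q, push YY → (q, 11111, YY#)
  read 1, top Y: go to q, push ε → (q, 1111, Y#)
  read 1, top Y: go to q, push ε → (q, 111, #)
  read 1, top #: go to q, push # → (q, 11, #)
  read 1, top #: go to q, push # → (q, 1, #)
  read 1, top #: go to q, push # → (q, ε, #)
All input consumed in state q with stack #.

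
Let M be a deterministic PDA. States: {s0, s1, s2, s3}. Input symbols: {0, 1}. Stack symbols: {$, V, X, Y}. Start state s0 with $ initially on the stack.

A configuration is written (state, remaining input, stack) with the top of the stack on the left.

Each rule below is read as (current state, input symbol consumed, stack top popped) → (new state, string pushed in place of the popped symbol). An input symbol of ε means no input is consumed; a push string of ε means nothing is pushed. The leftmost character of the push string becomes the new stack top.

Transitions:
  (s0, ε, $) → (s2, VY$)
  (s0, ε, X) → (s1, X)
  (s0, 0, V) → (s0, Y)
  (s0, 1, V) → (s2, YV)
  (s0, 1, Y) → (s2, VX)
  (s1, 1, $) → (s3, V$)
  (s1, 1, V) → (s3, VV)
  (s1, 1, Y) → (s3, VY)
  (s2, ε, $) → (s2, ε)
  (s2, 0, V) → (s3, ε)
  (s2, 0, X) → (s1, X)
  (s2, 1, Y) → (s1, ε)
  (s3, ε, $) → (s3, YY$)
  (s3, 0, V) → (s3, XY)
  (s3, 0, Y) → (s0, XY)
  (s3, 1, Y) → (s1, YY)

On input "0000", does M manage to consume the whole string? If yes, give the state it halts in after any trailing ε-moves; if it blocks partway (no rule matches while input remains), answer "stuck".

stuck

(s0, 0000, $)
  ε-move, top $: go to s2, push VY$ → (s2, 0000, VY$)
  read 0, top V: go to s3, push ε → (s3, 000, Y$)
  read 0, top Y: go to s0, push XY → (s0, 00, XY$)
  ε-move, top X: go to s1, push X → (s1, 00, XY$)
No transition for (s1, 0, top X); M blocks with input 00 remaining.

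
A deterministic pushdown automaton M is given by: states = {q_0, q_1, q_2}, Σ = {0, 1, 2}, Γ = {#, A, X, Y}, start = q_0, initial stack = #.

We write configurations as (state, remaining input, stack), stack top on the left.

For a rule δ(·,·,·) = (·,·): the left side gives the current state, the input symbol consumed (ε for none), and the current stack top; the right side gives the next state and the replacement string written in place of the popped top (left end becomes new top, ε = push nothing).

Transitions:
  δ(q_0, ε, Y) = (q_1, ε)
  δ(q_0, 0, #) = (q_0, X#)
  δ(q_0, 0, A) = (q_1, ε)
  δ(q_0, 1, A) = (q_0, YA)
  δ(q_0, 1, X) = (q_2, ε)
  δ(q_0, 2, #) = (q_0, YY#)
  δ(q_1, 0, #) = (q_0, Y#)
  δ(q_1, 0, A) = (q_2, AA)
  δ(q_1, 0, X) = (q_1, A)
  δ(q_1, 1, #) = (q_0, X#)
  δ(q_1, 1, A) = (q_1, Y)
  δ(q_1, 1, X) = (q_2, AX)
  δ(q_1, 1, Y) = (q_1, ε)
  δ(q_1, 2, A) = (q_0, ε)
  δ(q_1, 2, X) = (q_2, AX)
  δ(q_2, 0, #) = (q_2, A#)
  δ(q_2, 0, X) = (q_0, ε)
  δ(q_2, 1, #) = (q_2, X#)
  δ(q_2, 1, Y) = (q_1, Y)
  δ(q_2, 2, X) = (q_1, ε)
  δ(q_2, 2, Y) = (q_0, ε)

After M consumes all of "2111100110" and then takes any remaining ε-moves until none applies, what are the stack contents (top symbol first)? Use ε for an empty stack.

#

(q_0, 2111100110, #)
  read 2, top #: go to q_0, push YY# → (q_0, 111100110, YY#)
  ε-move, top Y: go to q_1, push ε → (q_1, 111100110, Y#)
  read 1, top Y: go to q_1, push ε → (q_1, 11100110, #)
  read 1, top #: go to q_0, push X# → (q_0, 1100110, X#)
  read 1, top X: go to q_2, push ε → (q_2, 100110, #)
  read 1, top #: go to q_2, push X# → (q_2, 00110, X#)
  read 0, top X: go to q_0, push ε → (q_0, 0110, #)
  read 0, top #: go to q_0, push X# → (q_0, 110, X#)
  read 1, top X: go to q_2, push ε → (q_2, 10, #)
  read 1, top #: go to q_2, push X# → (q_2, 0, X#)
  read 0, top X: go to q_0, push ε → (q_0, ε, #)
All input consumed in state q_0 with stack #.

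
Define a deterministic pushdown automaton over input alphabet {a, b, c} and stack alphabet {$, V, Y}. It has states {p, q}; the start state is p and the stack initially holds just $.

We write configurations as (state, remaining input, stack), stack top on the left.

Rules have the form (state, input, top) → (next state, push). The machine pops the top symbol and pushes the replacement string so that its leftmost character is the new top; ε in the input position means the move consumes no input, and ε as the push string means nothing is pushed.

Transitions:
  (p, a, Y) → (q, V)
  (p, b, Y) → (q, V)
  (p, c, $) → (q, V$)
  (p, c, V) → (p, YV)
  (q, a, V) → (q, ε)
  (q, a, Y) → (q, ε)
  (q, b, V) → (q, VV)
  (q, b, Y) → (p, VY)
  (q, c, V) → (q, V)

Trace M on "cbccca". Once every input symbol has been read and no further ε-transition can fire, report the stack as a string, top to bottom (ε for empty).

(p, cbccca, $) ⊢ (q, bccca, V$) ⊢ (q, ccca, VV$) ⊢ (q, cca, VV$) ⊢ (q, ca, VV$) ⊢ (q, a, VV$) ⊢ (q, ε, V$)
All input consumed in state q with stack V$.

V$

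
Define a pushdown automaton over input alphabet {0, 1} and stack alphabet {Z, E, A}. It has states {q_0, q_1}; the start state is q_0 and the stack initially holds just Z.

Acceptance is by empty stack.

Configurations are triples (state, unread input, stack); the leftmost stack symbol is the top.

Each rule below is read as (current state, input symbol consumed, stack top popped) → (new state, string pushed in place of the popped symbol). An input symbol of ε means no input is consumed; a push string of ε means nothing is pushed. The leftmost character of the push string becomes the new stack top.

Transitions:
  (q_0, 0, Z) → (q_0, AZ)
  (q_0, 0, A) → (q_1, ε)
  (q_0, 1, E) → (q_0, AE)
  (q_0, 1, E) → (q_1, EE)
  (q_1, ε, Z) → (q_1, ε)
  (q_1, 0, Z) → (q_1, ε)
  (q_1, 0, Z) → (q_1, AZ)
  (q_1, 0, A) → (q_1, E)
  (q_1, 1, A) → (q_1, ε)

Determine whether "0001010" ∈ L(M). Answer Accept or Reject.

Accept

One accepting computation: (q_0, 0001010, Z) ⊢ (q_0, 001010, AZ) ⊢ (q_1, 01010, Z) ⊢ (q_1, 1010, AZ) ⊢ (q_1, 010, Z) ⊢ (q_1, 10, AZ) ⊢ (q_1, 0, Z) ⊢ (q_1, ε, ε)
All input consumed and the stack is empty.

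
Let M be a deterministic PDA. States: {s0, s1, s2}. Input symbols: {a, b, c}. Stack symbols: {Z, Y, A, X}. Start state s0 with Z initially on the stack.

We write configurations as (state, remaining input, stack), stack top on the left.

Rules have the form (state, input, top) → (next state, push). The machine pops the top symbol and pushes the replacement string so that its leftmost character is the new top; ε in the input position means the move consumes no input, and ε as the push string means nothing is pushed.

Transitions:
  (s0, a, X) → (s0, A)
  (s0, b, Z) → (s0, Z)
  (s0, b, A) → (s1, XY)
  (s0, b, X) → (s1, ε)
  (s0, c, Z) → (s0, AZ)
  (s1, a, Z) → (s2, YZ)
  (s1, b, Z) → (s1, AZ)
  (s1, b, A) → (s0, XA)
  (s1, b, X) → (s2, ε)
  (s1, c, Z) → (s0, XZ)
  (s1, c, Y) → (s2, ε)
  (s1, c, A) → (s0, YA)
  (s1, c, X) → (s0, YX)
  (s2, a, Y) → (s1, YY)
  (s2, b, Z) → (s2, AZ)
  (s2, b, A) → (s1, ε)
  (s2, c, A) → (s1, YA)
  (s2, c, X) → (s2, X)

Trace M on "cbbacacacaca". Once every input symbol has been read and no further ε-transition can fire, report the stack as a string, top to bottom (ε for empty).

YYZ

(s0, cbbacacacaca, Z)
  read c, top Z: go to s0, push AZ → (s0, bbacacacaca, AZ)
  read b, top A: go to s1, push XY → (s1, bacacacaca, XYZ)
  read b, top X: go to s2, push ε → (s2, acacacaca, YZ)
  read a, top Y: go to s1, push YY → (s1, cacacaca, YYZ)
  read c, top Y: go to s2, push ε → (s2, acacaca, YZ)
  read a, top Y: go to s1, push YY → (s1, cacaca, YYZ)
  read c, top Y: go to s2, push ε → (s2, acaca, YZ)
  read a, top Y: go to s1, push YY → (s1, caca, YYZ)
  read c, top Y: go to s2, push ε → (s2, aca, YZ)
  read a, top Y: go to s1, push YY → (s1, ca, YYZ)
  read c, top Y: go to s2, push ε → (s2, a, YZ)
  read a, top Y: go to s1, push YY → (s1, ε, YYZ)
All input consumed in state s1 with stack YYZ.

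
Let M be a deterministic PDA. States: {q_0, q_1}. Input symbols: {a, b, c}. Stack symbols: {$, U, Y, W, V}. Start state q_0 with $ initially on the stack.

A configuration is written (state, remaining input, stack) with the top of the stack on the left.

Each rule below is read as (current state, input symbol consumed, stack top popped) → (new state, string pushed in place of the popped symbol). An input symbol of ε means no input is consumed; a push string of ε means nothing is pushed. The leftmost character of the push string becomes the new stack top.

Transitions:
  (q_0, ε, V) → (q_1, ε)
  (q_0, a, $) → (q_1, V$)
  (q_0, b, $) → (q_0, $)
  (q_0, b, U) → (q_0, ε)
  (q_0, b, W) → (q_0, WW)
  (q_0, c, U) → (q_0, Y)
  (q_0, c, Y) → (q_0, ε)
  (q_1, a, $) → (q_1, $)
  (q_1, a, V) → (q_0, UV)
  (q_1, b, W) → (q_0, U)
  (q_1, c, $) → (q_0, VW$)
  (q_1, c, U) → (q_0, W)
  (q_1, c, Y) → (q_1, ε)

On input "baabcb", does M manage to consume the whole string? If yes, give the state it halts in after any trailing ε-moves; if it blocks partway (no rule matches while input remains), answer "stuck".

(q_0, baabcb, $)
  read b, top $: go to q_0, push $ → (q_0, aabcb, $)
  read a, top $: go to q_1, push V$ → (q_1, abcb, V$)
  read a, top V: go to q_0, push UV → (q_0, bcb, UV$)
  read b, top U: go to q_0, push ε → (q_0, cb, V$)
  ε-move, top V: go to q_1, push ε → (q_1, cb, $)
  read c, top $: go to q_0, push VW$ → (q_0, b, VW$)
  ε-move, top V: go to q_1, push ε → (q_1, b, W$)
  read b, top W: go to q_0, push U → (q_0, ε, U$)
All input consumed; M is in state q_0.

q_0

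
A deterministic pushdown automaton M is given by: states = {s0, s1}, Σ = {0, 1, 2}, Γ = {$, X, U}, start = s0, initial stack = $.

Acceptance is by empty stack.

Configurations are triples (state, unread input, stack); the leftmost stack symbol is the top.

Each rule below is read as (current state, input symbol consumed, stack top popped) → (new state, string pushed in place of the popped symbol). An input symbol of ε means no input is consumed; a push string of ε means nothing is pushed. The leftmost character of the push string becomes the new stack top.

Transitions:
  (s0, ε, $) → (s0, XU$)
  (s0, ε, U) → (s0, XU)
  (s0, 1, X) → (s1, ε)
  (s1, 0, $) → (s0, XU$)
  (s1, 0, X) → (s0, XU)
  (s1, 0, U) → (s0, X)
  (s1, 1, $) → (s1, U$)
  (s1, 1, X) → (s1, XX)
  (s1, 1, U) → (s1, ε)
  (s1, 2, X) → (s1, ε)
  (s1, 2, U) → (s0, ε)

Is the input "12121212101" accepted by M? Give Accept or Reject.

Reject

(s0, 12121212101, $)
  ε-move, top $: go to s0, push XU$ → (s0, 12121212101, XU$)
  read 1, top X: go to s1, push ε → (s1, 2121212101, U$)
  read 2, top U: go to s0, push ε → (s0, 121212101, $)
  ε-move, top $: go to s0, push XU$ → (s0, 121212101, XU$)
  read 1, top X: go to s1, push ε → (s1, 21212101, U$)
  read 2, top U: go to s0, push ε → (s0, 1212101, $)
  ε-move, top $: go to s0, push XU$ → (s0, 1212101, XU$)
  read 1, top X: go to s1, push ε → (s1, 212101, U$)
  read 2, top U: go to s0, push ε → (s0, 12101, $)
  ε-move, top $: go to s0, push XU$ → (s0, 12101, XU$)
  read 1, top X: go to s1, push ε → (s1, 2101, U$)
  read 2, top U: go to s0, push ε → (s0, 101, $)
  ε-move, top $: go to s0, push XU$ → (s0, 101, XU$)
  read 1, top X: go to s1, push ε → (s1, 01, U$)
  read 0, top U: go to s0, push X → (s0, 1, X$)
  read 1, top X: go to s1, push ε → (s1, ε, $)
All input consumed; stack is $, not empty, and no further ε-move applies.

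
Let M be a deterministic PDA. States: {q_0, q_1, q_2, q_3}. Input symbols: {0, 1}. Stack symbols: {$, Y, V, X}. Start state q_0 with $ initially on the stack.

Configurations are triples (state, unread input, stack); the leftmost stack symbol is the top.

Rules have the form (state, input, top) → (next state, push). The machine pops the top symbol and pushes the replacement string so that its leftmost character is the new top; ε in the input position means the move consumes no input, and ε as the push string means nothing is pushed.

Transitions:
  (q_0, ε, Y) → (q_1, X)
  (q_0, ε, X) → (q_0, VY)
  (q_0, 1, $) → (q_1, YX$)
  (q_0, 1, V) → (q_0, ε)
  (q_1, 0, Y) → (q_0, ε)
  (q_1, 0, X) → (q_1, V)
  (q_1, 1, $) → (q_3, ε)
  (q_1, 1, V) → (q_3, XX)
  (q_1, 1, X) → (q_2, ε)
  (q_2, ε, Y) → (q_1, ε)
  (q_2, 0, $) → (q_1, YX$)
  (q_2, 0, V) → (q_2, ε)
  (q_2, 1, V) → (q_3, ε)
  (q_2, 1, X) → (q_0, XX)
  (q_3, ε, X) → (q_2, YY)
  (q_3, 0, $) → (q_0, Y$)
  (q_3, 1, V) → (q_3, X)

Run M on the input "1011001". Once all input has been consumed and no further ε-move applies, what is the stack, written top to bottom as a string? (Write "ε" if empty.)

(q_0, 1011001, $)
  read 1, top $: go to q_1, push YX$ → (q_1, 011001, YX$)
  read 0, top Y: go to q_0, push ε → (q_0, 11001, X$)
  ε-move, top X: go to q_0, push VY → (q_0, 11001, VY$)
  read 1, top V: go to q_0, push ε → (q_0, 1001, Y$)
  ε-move, top Y: go to q_1, push X → (q_1, 1001, X$)
  read 1, top X: go to q_2, push ε → (q_2, 001, $)
  read 0, top $: go to q_1, push YX$ → (q_1, 01, YX$)
  read 0, top Y: go to q_0, push ε → (q_0, 1, X$)
  ε-move, top X: go to q_0, push VY → (q_0, 1, VY$)
  read 1, top V: go to q_0, push ε → (q_0, ε, Y$)
  ε-move, top Y: go to q_1, push X → (q_1, ε, X$)
All input consumed in state q_1 with stack X$.

X$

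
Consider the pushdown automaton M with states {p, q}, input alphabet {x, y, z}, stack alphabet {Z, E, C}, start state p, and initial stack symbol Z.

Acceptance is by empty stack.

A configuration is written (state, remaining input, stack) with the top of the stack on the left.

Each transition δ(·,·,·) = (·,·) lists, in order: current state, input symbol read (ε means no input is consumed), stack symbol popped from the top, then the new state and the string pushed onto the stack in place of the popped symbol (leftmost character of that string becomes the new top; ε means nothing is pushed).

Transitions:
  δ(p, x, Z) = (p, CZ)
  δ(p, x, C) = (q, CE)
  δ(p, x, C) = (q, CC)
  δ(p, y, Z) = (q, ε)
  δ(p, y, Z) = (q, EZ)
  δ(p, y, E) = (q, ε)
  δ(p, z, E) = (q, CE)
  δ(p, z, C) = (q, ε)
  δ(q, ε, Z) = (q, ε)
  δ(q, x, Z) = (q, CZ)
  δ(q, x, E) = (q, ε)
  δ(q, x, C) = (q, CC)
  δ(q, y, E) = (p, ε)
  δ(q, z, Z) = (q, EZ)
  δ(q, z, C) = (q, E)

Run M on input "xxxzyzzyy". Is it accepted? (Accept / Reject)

One accepting computation: (p, xxxzyzzyy, Z) ⊢ (p, xxzyzzyy, CZ) ⊢ (q, xzyzzyy, CCZ) ⊢ (q, zyzzyy, CCCZ) ⊢ (q, yzzyy, ECCZ) ⊢ (p, zzyy, CCZ) ⊢ (q, zyy, CZ) ⊢ (q, yy, EZ) ⊢ (p, y, Z) ⊢ (q, ε, ε)
All input consumed and the stack is empty.

Accept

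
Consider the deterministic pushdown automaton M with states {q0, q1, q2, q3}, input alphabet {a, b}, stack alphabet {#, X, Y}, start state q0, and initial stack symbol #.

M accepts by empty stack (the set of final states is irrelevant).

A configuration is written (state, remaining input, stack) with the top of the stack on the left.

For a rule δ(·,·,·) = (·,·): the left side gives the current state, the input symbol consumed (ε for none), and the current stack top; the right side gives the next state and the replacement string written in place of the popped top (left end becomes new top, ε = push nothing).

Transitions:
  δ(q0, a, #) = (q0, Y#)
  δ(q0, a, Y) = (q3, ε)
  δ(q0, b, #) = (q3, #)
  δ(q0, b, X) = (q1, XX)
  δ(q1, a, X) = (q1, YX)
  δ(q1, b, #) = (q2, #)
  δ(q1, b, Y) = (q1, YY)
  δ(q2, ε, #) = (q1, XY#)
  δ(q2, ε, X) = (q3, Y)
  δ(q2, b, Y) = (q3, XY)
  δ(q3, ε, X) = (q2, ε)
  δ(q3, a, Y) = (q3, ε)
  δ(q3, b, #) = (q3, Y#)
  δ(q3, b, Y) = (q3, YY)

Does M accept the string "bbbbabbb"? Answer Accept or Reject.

(q0, bbbbabbb, #)
  read b, top #: go to q3, push # → (q3, bbbabbb, #)
  read b, top #: go to q3, push Y# → (q3, bbabbb, Y#)
  read b, top Y: go to q3, push YY → (q3, babbb, YY#)
  read b, top Y: go to q3, push YY → (q3, abbb, YYY#)
  read a, top Y: go to q3, push ε → (q3, bbb, YY#)
  read b, top Y: go to q3, push YY → (q3, bb, YYY#)
  read b, top Y: go to q3, push YY → (q3, b, YYYY#)
  read b, top Y: go to q3, push YY → (q3, ε, YYYYY#)
All input consumed; stack is YYYYY#, not empty, and no further ε-move applies.

Reject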